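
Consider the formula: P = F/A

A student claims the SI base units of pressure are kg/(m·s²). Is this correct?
Units of each symbol in P = F/A:
  F (force): kg·m/s²
  A (area): m²  → in the denominator, contributes 1/m²

Multiplying the contributions: [kg·m/s²] · [1/m²]
Adding exponents of each base unit: kg: 1, m: -1, s: -2
SI base units of pressure: kg/(m·s²)

The claimed units kg/(m·s²) match the derived units, so the claim is correct.

Answer: Yes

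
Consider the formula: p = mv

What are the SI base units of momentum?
Units of each symbol in p = mv:
  m (mass): kg
  v (velocity): m/s

Multiplying the contributions: [kg] · [m/s]
Adding exponents of each base unit: kg: 1, m: 1, s: -1
SI base units of momentum: kg·m/s

Answer: kg·m/s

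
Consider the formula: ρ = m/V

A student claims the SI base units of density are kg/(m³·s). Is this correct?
Units of each symbol in ρ = m/V:
  m (mass): kg
  V (volume): m³  → in the denominator, contributes 1/m³

Multiplying the contributions: [kg] · [1/m³]
Adding exponents of each base unit: kg: 1, m: -3
SI base units of density: kg/m³

The claimed units kg/(m³·s) (exponents kg: 1, m: -3, s: -1) do not match the derived units kg/m³ (exponents kg: 1, m: -3), so the claim is incorrect.

Answer: No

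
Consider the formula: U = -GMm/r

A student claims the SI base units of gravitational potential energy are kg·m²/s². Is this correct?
Units of each symbol in U = -GMm/r:
  G (gravitational constant): m³/(kg·s²)
  M (mass): kg
  m (mass): kg
  r (distance): m  → in the denominator, contributes 1/m
  The minus sign does not affect the units.

Multiplying the contributions: [m³/(kg·s²)] · [kg] · [kg] · [1/m]
Adding exponents of each base unit: kg: 1, m: 2, s: -2
SI base units of gravitational potential energy: kg·m²/s²

The claimed units kg·m²/s² match the derived units, so the claim is correct.

Answer: Yes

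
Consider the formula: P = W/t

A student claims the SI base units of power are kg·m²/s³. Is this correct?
Units of each symbol in P = W/t:
  W (work): kg·m²/s²
  t (time): s  → in the denominator, contributes 1/s

Multiplying the contributions: [kg·m²/s²] · [1/s]
Adding exponents of each base unit: kg: 1, m: 2, s: -3
SI base units of power: kg·m²/s³

The claimed units kg·m²/s³ match the derived units, so the claim is correct.

Answer: Yes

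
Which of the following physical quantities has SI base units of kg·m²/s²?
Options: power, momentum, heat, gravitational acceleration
Checking the SI base units of each option:
  power (P = W/t): kg·m²/s³  ✗
  momentum (p = mv): kg·m/s  ✗
  heat (Q = mcΔT): kg·m²/s²  ✓ matches
  gravitational acceleration (g = GM/r²): m/s²  ✗

Only heat has units kg·m²/s².

Answer: heat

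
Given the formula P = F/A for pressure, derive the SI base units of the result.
Units of each symbol in P = F/A:
  F (force): kg·m/s²
  A (area): m²  → in the denominator, contributes 1/m²

Multiplying the contributions: [kg·m/s²] · [1/m²]
Adding exponents of each base unit: kg: 1, m: -1, s: -2
SI base units of pressure: kg/(m·s²)

Answer: kg/(m·s²)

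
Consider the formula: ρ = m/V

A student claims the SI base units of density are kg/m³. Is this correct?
Units of each symbol in ρ = m/V:
  m (mass): kg
  V (volume): m³  → in the denominator, contributes 1/m³

Multiplying the contributions: [kg] · [1/m³]
Adding exponents of each base unit: kg: 1, m: -3
SI base units of density: kg/m³

The claimed units kg/m³ match the derived units, so the claim is correct.

Answer: Yes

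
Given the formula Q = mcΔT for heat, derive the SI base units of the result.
Units of each symbol in Q = mcΔT:
  m (mass): kg
  c (specific heat capacity, in J/(kg·K)): m²/(s²·K)
  ΔT (temperature change): K

Multiplying the contributions: [kg] · [m²/(s²·K)] · [K]
Adding exponents of each base unit: kg: 1, m: 2, s: -2
SI base units of heat: kg·m²/s²

Answer: kg·m²/s²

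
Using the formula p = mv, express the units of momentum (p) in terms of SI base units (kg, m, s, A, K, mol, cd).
Units of each symbol in p = mv:
  m (mass): kg
  v (velocity): m/s

Multiplying the contributions: [kg] · [m/s]
Adding exponents of each base unit: kg: 1, m: 1, s: -1
SI base units of momentum: kg·m/s

Answer: kg·m/s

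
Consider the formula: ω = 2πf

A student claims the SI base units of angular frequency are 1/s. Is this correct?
Units of each symbol in ω = 2πf:
  f (frequency): 1/s
  The factor 2π is dimensionless.

Multiplying the contributions: [1/s]
Adding exponents of each base unit: s: -1
SI base units of angular frequency: 1/s

The claimed units 1/s match the derived units, so the claim is correct.

Answer: Yes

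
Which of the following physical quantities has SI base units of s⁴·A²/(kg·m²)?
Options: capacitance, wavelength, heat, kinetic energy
Checking the SI base units of each option:
  capacitance (C = Q/V): s⁴·A²/(kg·m²)  ✓ matches
  wavelength (λ = v/f): m  ✗
  heat (Q = mcΔT): kg·m²/s²  ✗
  kinetic energy (E = ½mv²): kg·m²/s²  ✗

Only capacitance has units s⁴·A²/(kg·m²).

Answer: capacitance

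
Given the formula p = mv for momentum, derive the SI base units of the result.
Units of each symbol in p = mv:
  m (mass): kg
  v (velocity): m/s

Multiplying the contributions: [kg] · [m/s]
Adding exponents of each base unit: kg: 1, m: 1, s: -1
SI base units of momentum: kg·m/s

Answer: kg·m/s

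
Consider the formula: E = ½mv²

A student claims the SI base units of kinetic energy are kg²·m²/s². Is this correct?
Units of each symbol in E = ½mv²:
  m (mass): kg
  v (speed): m/s  → to the power 2, contributes m²/s²
  The factor ½ is dimensionless.

Multiplying the contributions: [kg] · [m²/s²]
Adding exponents of each base unit: kg: 1, m: 2, s: -2
SI base units of kinetic energy: kg·m²/s²

The claimed units kg²·m²/s² (exponents kg: 2, m: 2, s: -2) do not match the derived units kg·m²/s² (exponents kg: 1, m: 2, s: -2), so the claim is incorrect.

Answer: No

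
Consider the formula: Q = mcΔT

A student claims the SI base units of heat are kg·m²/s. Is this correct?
Units of each symbol in Q = mcΔT:
  m (mass): kg
  c (specific heat capacity, in J/(kg·K)): m²/(s²·K)
  ΔT (temperature change): K

Multiplying the contributions: [kg] · [m²/(s²·K)] · [K]
Adding exponents of each base unit: kg: 1, m: 2, s: -2
SI base units of heat: kg·m²/s²

The claimed units kg·m²/s (exponents kg: 1, m: 2, s: -1) do not match the derived units kg·m²/s² (exponents kg: 1, m: 2, s: -2), so the claim is incorrect.

Answer: No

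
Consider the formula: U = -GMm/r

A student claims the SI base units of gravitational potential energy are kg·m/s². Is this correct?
Units of each symbol in U = -GMm/r:
  G (gravitational constant): m³/(kg·s²)
  M (mass): kg
  m (mass): kg
  r (distance): m  → in the denominator, contributes 1/m
  The minus sign does not affect the units.

Multiplying the contributions: [m³/(kg·s²)] · [kg] · [kg] · [1/m]
Adding exponents of each base unit: kg: 1, m: 2, s: -2
SI base units of gravitational potential energy: kg·m²/s²

The claimed units kg·m/s² (exponents kg: 1, m: 1, s: -2) do not match the derived units kg·m²/s² (exponents kg: 1, m: 2, s: -2), so the claim is incorrect.

Answer: No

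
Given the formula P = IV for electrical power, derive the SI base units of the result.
Units of each symbol in P = IV:
  I (current): A
  V (voltage, in volts): kg·m²/(s³·A)

Multiplying the contributions: [A] · [kg·m²/(s³·A)]
Adding exponents of each base unit: kg: 1, m: 2, s: -3
SI base units of electrical power: kg·m²/s³

Answer: kg·m²/s³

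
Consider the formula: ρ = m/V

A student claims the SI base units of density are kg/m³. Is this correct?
Units of each symbol in ρ = m/V:
  m (mass): kg
  V (volume): m³  → in the denominator, contributes 1/m³

Multiplying the contributions: [kg] · [1/m³]
Adding exponents of each base unit: kg: 1, m: -3
SI base units of density: kg/m³

The claimed units kg/m³ match the derived units, so the claim is correct.

Answer: Yes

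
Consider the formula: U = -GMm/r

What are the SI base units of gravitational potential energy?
Units of each symbol in U = -GMm/r:
  G (gravitational constant): m³/(kg·s²)
  M (mass): kg
  m (mass): kg
  r (distance): m  → in the denominator, contributes 1/m
  The minus sign does not affect the units.

Multiplying the contributions: [m³/(kg·s²)] · [kg] · [kg] · [1/m]
Adding exponents of each base unit: kg: 1, m: 2, s: -2
SI base units of gravitational potential energy: kg·m²/s²

Answer: kg·m²/s²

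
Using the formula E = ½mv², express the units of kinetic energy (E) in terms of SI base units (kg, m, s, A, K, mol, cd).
Units of each symbol in E = ½mv²:
  m (mass): kg
  v (speed): m/s  → to the power 2, contributes m²/s²
  The factor ½ is dimensionless.

Multiplying the contributions: [kg] · [m²/s²]
Adding exponents of each base unit: kg: 1, m: 2, s: -2
SI base units of kinetic energy: kg·m²/s²

Answer: kg·m²/s²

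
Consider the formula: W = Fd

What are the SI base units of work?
Units of each symbol in W = Fd:
  F (force): kg·m/s²
  d (displacement): m

Multiplying the contributions: [kg·m/s²] · [m]
Adding exponents of each base unit: kg: 1, m: 2, s: -2
SI base units of work: kg·m²/s²

Answer: kg·m²/s²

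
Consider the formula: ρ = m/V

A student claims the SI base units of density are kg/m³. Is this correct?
Units of each symbol in ρ = m/V:
  m (mass): kg
  V (volume): m³  → in the denominator, contributes 1/m³

Multiplying the contributions: [kg] · [1/m³]
Adding exponents of each base unit: kg: 1, m: -3
SI base units of density: kg/m³

The claimed units kg/m³ match the derived units, so the claim is correct.

Answer: Yes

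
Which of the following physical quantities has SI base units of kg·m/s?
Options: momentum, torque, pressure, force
Checking the SI base units of each option:
  momentum (p = mv): kg·m/s  ✓ matches
  torque (τ = Fr): kg·m²/s²  ✗
  pressure (P = F/A): kg/(m·s²)  ✗
  force (F = ma): kg·m/s²  ✗

Only momentum has units kg·m/s.

Answer: momentum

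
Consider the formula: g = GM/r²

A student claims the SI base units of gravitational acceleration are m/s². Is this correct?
Units of each symbol in g = GM/r²:
  G (gravitational constant): m³/(kg·s²)
  M (mass): kg
  r (distance): m  → to the power 2 in the denominator, contributes 1/m²

Multiplying the contributions: [m³/(kg·s²)] · [kg] · [1/m²]
Adding exponents of each base unit: m: 1, s: -2
SI base units of gravitational acceleration: m/s²

The claimed units m/s² match the derived units, so the claim is correct.

Answer: Yes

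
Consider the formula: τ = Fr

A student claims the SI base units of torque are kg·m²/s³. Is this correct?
Units of each symbol in τ = Fr:
  F (force): kg·m/s²
  r (lever arm): m

Multiplying the contributions: [kg·m/s²] · [m]
Adding exponents of each base unit: kg: 1, m: 2, s: -2
SI base units of torque: kg·m²/s²

The claimed units kg·m²/s³ (exponents kg: 1, m: 2, s: -3) do not match the derived units kg·m²/s² (exponents kg: 1, m: 2, s: -2), so the claim is incorrect.

Answer: No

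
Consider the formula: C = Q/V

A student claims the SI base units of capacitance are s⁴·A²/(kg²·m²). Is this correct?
Units of each symbol in C = Q/V:
  Q (charge, in coulombs): s·A
  V (voltage, in volts): kg·m²/(s³·A)  → in the denominator, contributes s³·A/(kg·m²)

Multiplying the contributions: [s·A] · [s³·A/(kg·m²)]
Adding exponents of each base unit: kg: -1, m: -2, s: 4, A: 2
SI base units of capacitance: s⁴·A²/(kg·m²)

The claimed units s⁴·A²/(kg²·m²) (exponents kg: -2, m: -2, s: 4, A: 2) do not match the derived units s⁴·A²/(kg·m²) (exponents kg: -1, m: -2, s: 4, A: 2), so the claim is incorrect.

Answer: No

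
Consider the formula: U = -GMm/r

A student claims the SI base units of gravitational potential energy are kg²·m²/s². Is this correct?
Units of each symbol in U = -GMm/r:
  G (gravitational constant): m³/(kg·s²)
  M (mass): kg
  m (mass): kg
  r (distance): m  → in the denominator, contributes 1/m
  The minus sign does not affect the units.

Multiplying the contributions: [m³/(kg·s²)] · [kg] · [kg] · [1/m]
Adding exponents of each base unit: kg: 1, m: 2, s: -2
SI base units of gravitational potential energy: kg·m²/s²

The claimed units kg²·m²/s² (exponents kg: 2, m: 2, s: -2) do not match the derived units kg·m²/s² (exponents kg: 1, m: 2, s: -2), so the claim is incorrect.

Answer: No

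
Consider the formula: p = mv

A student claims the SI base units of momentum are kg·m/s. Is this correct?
Units of each symbol in p = mv:
  m (mass): kg
  v (velocity): m/s

Multiplying the contributions: [kg] · [m/s]
Adding exponents of each base unit: kg: 1, m: 1, s: -1
SI base units of momentum: kg·m/s

The claimed units kg·m/s match the derived units, so the claim is correct.

Answer: Yes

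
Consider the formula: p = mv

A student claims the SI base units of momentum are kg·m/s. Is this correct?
Units of each symbol in p = mv:
  m (mass): kg
  v (velocity): m/s

Multiplying the contributions: [kg] · [m/s]
Adding exponents of each base unit: kg: 1, m: 1, s: -1
SI base units of momentum: kg·m/s

The claimed units kg·m/s match the derived units, so the claim is correct.

Answer: Yes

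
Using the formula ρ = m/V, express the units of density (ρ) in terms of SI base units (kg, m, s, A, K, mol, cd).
Units of each symbol in ρ = m/V:
  m (mass): kg
  V (volume): m³  → in the denominator, contributes 1/m³

Multiplying the contributions: [kg] · [1/m³]
Adding exponents of each base unit: kg: 1, m: -3
SI base units of density: kg/m³

Answer: kg/m³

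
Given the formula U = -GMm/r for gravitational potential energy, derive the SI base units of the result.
Units of each symbol in U = -GMm/r:
  G (gravitational constant): m³/(kg·s²)
  M (mass): kg
  m (mass): kg
  r (distance): m  → in the denominator, contributes 1/m
  The minus sign does not affect the units.

Multiplying the contributions: [m³/(kg·s²)] · [kg] · [kg] · [1/m]
Adding exponents of each base unit: kg: 1, m: 2, s: -2
SI base units of gravitational potential energy: kg·m²/s²

Answer: kg·m²/s²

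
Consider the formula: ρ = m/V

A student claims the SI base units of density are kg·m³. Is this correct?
Units of each symbol in ρ = m/V:
  m (mass): kg
  V (volume): m³  → in the denominator, contributes 1/m³

Multiplying the contributions: [kg] · [1/m³]
Adding exponents of each base unit: kg: 1, m: -3
SI base units of density: kg/m³

The claimed units kg·m³ (exponents kg: 1, m: 3) do not match the derived units kg/m³ (exponents kg: 1, m: -3), so the claim is incorrect.

Answer: No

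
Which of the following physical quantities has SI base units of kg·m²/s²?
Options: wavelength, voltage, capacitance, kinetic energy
Checking the SI base units of each option:
  wavelength (λ = v/f): m  ✗
  voltage (V = IR): kg·m²/(s³·A)  ✗
  capacitance (C = Q/V): s⁴·A²/(kg·m²)  ✗
  kinetic energy (E = ½mv²): kg·m²/s²  ✓ matches

Only kinetic energy has units kg·m²/s².

Answer: kinetic energy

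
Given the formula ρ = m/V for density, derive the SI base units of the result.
Units of each symbol in ρ = m/V:
  m (mass): kg
  V (volume): m³  → in the denominator, contributes 1/m³

Multiplying the contributions: [kg] · [1/m³]
Adding exponents of each base unit: kg: 1, m: -3
SI base units of density: kg/m³

Answer: kg/m³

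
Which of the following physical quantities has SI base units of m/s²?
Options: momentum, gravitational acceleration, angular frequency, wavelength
Checking the SI base units of each option:
  momentum (p = mv): kg·m/s  ✗
  gravitational acceleration (g = GM/r²): m/s²  ✓ matches
  angular frequency (ω = 2πf): 1/s  ✗
  wavelength (λ = v/f): m  ✗

Only gravitational acceleration has units m/s².

Answer: gravitational acceleration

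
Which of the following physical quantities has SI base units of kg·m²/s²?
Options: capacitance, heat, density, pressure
Checking the SI base units of each option:
  capacitance (C = Q/V): s⁴·A²/(kg·m²)  ✗
  heat (Q = mcΔT): kg·m²/s²  ✓ matches
  density (ρ = m/V): kg/m³  ✗
  pressure (P = F/A): kg/(m·s²)  ✗

Only heat has units kg·m²/s².

Answer: heat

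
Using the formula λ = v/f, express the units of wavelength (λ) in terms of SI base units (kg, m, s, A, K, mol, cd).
Units of each symbol in λ = v/f:
  v (wave speed): m/s
  f (frequency): 1/s  → in the denominator, contributes s

Multiplying the contributions: [m/s] · [s]
Adding exponents of each base unit: m: 1
SI base units of wavelength: m

Answer: m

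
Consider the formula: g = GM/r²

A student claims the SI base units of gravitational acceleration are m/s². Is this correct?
Units of each symbol in g = GM/r²:
  G (gravitational constant): m³/(kg·s²)
  M (mass): kg
  r (distance): m  → to the power 2 in the denominator, contributes 1/m²

Multiplying the contributions: [m³/(kg·s²)] · [kg] · [1/m²]
Adding exponents of each base unit: m: 1, s: -2
SI base units of gravitational acceleration: m/s²

The claimed units m/s² match the derived units, so the claim is correct.

Answer: Yes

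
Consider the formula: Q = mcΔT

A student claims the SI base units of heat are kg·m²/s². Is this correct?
Units of each symbol in Q = mcΔT:
  m (mass): kg
  c (specific heat capacity, in J/(kg·K)): m²/(s²·K)
  ΔT (temperature change): K

Multiplying the contributions: [kg] · [m²/(s²·K)] · [K]
Adding exponents of each base unit: kg: 1, m: 2, s: -2
SI base units of heat: kg·m²/s²

The claimed units kg·m²/s² match the derived units, so the claim is correct.

Answer: Yes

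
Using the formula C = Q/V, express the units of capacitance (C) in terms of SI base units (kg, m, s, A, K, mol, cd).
Units of each symbol in C = Q/V:
  Q (charge, in coulombs): s·A
  V (voltage, in volts): kg·m²/(s³·A)  → in the denominator, contributes s³·A/(kg·m²)

Multiplying the contributions: [s·A] · [s³·A/(kg·m²)]
Adding exponents of each base unit: kg: -1, m: -2, s: 4, A: 2
SI base units of capacitance: s⁴·A²/(kg·m²)

Answer: s⁴·A²/(kg·m²)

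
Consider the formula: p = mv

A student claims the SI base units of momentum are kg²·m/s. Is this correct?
Units of each symbol in p = mv:
  m (mass): kg
  v (velocity): m/s

Multiplying the contributions: [kg] · [m/s]
Adding exponents of each base unit: kg: 1, m: 1, s: -1
SI base units of momentum: kg·m/s

The claimed units kg²·m/s (exponents kg: 2, m: 1, s: -1) do not match the derived units kg·m/s (exponents kg: 1, m: 1, s: -1), so the claim is incorrect.

Answer: No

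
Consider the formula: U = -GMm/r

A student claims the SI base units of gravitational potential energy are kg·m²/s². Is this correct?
Units of each symbol in U = -GMm/r:
  G (gravitational constant): m³/(kg·s²)
  M (mass): kg
  m (mass): kg
  r (distance): m  → in the denominator, contributes 1/m
  The minus sign does not affect the units.

Multiplying the contributions: [m³/(kg·s²)] · [kg] · [kg] · [1/m]
Adding exponents of each base unit: kg: 1, m: 2, s: -2
SI base units of gravitational potential energy: kg·m²/s²

The claimed units kg·m²/s² match the derived units, so the claim is correct.

Answer: Yes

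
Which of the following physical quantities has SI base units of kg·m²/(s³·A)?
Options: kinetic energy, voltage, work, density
Checking the SI base units of each option:
  kinetic energy (E = ½mv²): kg·m²/s²  ✗
  voltage (V = IR): kg·m²/(s³·A)  ✓ matches
  work (W = Fd): kg·m²/s²  ✗
  density (ρ = m/V): kg/m³  ✗

Only voltage has units kg·m²/(s³·A).

Answer: voltage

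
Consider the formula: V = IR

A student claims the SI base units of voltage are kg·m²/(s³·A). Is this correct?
Units of each symbol in V = IR:
  I (current): A
  R (resistance, in ohms): kg·m²/(s³·A²)

Multiplying the contributions: [A] · [kg·m²/(s³·A²)]
Adding exponents of each base unit: kg: 1, m: 2, s: -3, A: -1
SI base units of voltage: kg·m²/(s³·A)

The claimed units kg·m²/(s³·A) match the derived units, so the claim is correct.

Answer: Yes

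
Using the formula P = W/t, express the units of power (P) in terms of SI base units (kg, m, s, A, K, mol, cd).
Units of each symbol in P = W/t:
  W (work): kg·m²/s²
  t (time): s  → in the denominator, contributes 1/s

Multiplying the contributions: [kg·m²/s²] · [1/s]
Adding exponents of each base unit: kg: 1, m: 2, s: -3
SI base units of power: kg·m²/s³

Answer: kg·m²/s³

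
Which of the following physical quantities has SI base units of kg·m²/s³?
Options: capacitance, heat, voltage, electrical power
Checking the SI base units of each option:
  capacitance (C = Q/V): s⁴·A²/(kg·m²)  ✗
  heat (Q = mcΔT): kg·m²/s²  ✗
  voltage (V = IR): kg·m²/(s³·A)  ✗
  electrical power (P = IV): kg·m²/s³  ✓ matches

Only electrical power has units kg·m²/s³.

Answer: electrical power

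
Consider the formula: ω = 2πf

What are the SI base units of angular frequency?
Units of each symbol in ω = 2πf:
  f (frequency): 1/s
  The factor 2π is dimensionless.

Multiplying the contributions: [1/s]
Adding exponents of each base unit: s: -1
SI base units of angular frequency: 1/s

Answer: 1/s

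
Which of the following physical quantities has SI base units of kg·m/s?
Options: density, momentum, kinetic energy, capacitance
Checking the SI base units of each option:
  density (ρ = m/V): kg/m³  ✗
  momentum (p = mv): kg·m/s  ✓ matches
  kinetic energy (E = ½mv²): kg·m²/s²  ✗
  capacitance (C = Q/V): s⁴·A²/(kg·m²)  ✗

Only momentum has units kg·m/s.

Answer: momentum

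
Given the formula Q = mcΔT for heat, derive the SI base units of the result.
Units of each symbol in Q = mcΔT:
  m (mass): kg
  c (specific heat capacity, in J/(kg·K)): m²/(s²·K)
  ΔT (temperature change): K

Multiplying the contributions: [kg] · [m²/(s²·K)] · [K]
Adding exponents of each base unit: kg: 1, m: 2, s: -2
SI base units of heat: kg·m²/s²

Answer: kg·m²/s²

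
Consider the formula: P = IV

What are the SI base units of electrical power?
Units of each symbol in P = IV:
  I (current): A
  V (voltage, in volts): kg·m²/(s³·A)

Multiplying the contributions: [A] · [kg·m²/(s³·A)]
Adding exponents of each base unit: kg: 1, m: 2, s: -3
SI base units of electrical power: kg·m²/s³

Answer: kg·m²/s³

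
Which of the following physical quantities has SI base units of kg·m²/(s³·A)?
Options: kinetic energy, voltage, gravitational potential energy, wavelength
Checking the SI base units of each option:
  kinetic energy (E = ½mv²): kg·m²/s²  ✗
  voltage (V = IR): kg·m²/(s³·A)  ✓ matches
  gravitational potential energy (U = -GMm/r): kg·m²/s²  ✗
  wavelength (λ = v/f): m  ✗

Only voltage has units kg·m²/(s³·A).

Answer: voltage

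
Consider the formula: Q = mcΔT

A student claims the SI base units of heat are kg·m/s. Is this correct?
Units of each symbol in Q = mcΔT:
  m (mass): kg
  c (specific heat capacity, in J/(kg·K)): m²/(s²·K)
  ΔT (temperature change): K

Multiplying the contributions: [kg] · [m²/(s²·K)] · [K]
Adding exponents of each base unit: kg: 1, m: 2, s: -2
SI base units of heat: kg·m²/s²

The claimed units kg·m/s (exponents kg: 1, m: 1, s: -1) do not match the derived units kg·m²/s² (exponents kg: 1, m: 2, s: -2), so the claim is incorrect.

Answer: No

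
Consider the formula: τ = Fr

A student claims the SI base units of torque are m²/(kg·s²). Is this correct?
Units of each symbol in τ = Fr:
  F (force): kg·m/s²
  r (lever arm): m

Multiplying the contributions: [kg·m/s²] · [m]
Adding exponents of each base unit: kg: 1, m: 2, s: -2
SI base units of torque: kg·m²/s²

The claimed units m²/(kg·s²) (exponents kg: -1, m: 2, s: -2) do not match the derived units kg·m²/s² (exponents kg: 1, m: 2, s: -2), so the claim is incorrect.

Answer: No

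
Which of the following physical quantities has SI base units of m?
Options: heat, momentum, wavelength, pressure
Checking the SI base units of each option:
  heat (Q = mcΔT): kg·m²/s²  ✗
  momentum (p = mv): kg·m/s  ✗
  wavelength (λ = v/f): m  ✓ matches
  pressure (P = F/A): kg/(m·s²)  ✗

Only wavelength has units m.

Answer: wavelength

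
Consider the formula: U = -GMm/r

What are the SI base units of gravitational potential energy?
Units of each symbol in U = -GMm/r:
  G (gravitational constant): m³/(kg·s²)
  M (mass): kg
  m (mass): kg
  r (distance): m  → in the denominator, contributes 1/m
  The minus sign does not affect the units.

Multiplying the contributions: [m³/(kg·s²)] · [kg] · [kg] · [1/m]
Adding exponents of each base unit: kg: 1, m: 2, s: -2
SI base units of gravitational potential energy: kg·m²/s²

Answer: kg·m²/s²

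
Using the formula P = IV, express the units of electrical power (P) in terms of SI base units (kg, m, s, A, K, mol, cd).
Units of each symbol in P = IV:
  I (current): A
  V (voltage, in volts): kg·m²/(s³·A)

Multiplying the contributions: [A] · [kg·m²/(s³·A)]
Adding exponents of each base unit: kg: 1, m: 2, s: -3
SI base units of electrical power: kg·m²/s³

Answer: kg·m²/s³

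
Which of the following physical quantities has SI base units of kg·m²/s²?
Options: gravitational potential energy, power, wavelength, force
Checking the SI base units of each option:
  gravitational potential energy (U = -GMm/r): kg·m²/s²  ✓ matches
  power (P = W/t): kg·m²/s³  ✗
  wavelength (λ = v/f): m  ✗
  force (F = ma): kg·m/s²  ✗

Only gravitational potential energy has units kg·m²/s².

Answer: gravitational potential energy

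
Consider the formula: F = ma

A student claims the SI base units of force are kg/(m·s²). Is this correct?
Units of each symbol in F = ma:
  m (mass): kg
  a (acceleration): m/s²

Multiplying the contributions: [kg] · [m/s²]
Adding exponents of each base unit: kg: 1, m: 1, s: -2
SI base units of force: kg·m/s²

The claimed units kg/(m·s²) (exponents kg: 1, m: -1, s: -2) do not match the derived units kg·m/s² (exponents kg: 1, m: 1, s: -2), so the claim is incorrect.

Answer: No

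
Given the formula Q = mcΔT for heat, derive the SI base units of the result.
Units of each symbol in Q = mcΔT:
  m (mass): kg
  c (specific heat capacity, in J/(kg·K)): m²/(s²·K)
  ΔT (temperature change): K

Multiplying the contributions: [kg] · [m²/(s²·K)] · [K]
Adding exponents of each base unit: kg: 1, m: 2, s: -2
SI base units of heat: kg·m²/s²

Answer: kg·m²/s²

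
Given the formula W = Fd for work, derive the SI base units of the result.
Units of each symbol in W = Fd:
  F (force): kg·m/s²
  d (displacement): m

Multiplying the contributions: [kg·m/s²] · [m]
Adding exponents of each base unit: kg: 1, m: 2, s: -2
SI base units of work: kg·m²/s²

Answer: kg·m²/s²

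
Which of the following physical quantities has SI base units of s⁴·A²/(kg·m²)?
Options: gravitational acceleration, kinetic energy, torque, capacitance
Checking the SI base units of each option:
  gravitational acceleration (g = GM/r²): m/s²  ✗
  kinetic energy (E = ½mv²): kg·m²/s²  ✗
  torque (τ = Fr): kg·m²/s²  ✗
  capacitance (C = Q/V): s⁴·A²/(kg·m²)  ✓ matches

Only capacitance has units s⁴·A²/(kg·m²).

Answer: capacitance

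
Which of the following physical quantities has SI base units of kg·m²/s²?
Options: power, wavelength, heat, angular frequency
Checking the SI base units of each option:
  power (P = W/t): kg·m²/s³  ✗
  wavelength (λ = v/f): m  ✗
  heat (Q = mcΔT): kg·m²/s²  ✓ matches
  angular frequency (ω = 2πf): 1/s  ✗

Only heat has units kg·m²/s².

Answer: heat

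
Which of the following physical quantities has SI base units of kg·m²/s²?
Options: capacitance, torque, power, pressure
Checking the SI base units of each option:
  capacitance (C = Q/V): s⁴·A²/(kg·m²)  ✗
  torque (τ = Fr): kg·m²/s²  ✓ matches
  power (P = W/t): kg·m²/s³  ✗
  pressure (P = F/A): kg/(m·s²)  ✗

Only torque has units kg·m²/s².

Answer: torque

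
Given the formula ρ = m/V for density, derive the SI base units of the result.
Units of each symbol in ρ = m/V:
  m (mass): kg
  V (volume): m³  → in the denominator, contributes 1/m³

Multiplying the contributions: [kg] · [1/m³]
Adding exponents of each base unit: kg: 1, m: -3
SI base units of density: kg/m³

Answer: kg/m³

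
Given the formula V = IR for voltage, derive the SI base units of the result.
Units of each symbol in V = IR:
  I (current): A
  R (resistance, in ohms): kg·m²/(s³·A²)

Multiplying the contributions: [A] · [kg·m²/(s³·A²)]
Adding exponents of each base unit: kg: 1, m: 2, s: -3, A: -1
SI base units of voltage: kg·m²/(s³·A)

Answer: kg·m²/(s³·A)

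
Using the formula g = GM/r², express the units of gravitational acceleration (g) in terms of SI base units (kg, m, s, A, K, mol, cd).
Units of each symbol in g = GM/r²:
  G (gravitational constant): m³/(kg·s²)
  M (mass): kg
  r (distance): m  → to the power 2 in the denominator, contributes 1/m²

Multiplying the contributions: [m³/(kg·s²)] · [kg] · [1/m²]
Adding exponents of each base unit: m: 1, s: -2
SI base units of gravitational acceleration: m/s²

Answer: m/s²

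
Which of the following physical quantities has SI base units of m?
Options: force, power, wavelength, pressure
Checking the SI base units of each option:
  force (F = ma): kg·m/s²  ✗
  power (P = W/t): kg·m²/s³  ✗
  wavelength (λ = v/f): m  ✓ matches
  pressure (P = F/A): kg/(m·s²)  ✗

Only wavelength has units m.

Answer: wavelength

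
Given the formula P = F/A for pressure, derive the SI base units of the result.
Units of each symbol in P = F/A:
  F (force): kg·m/s²
  A (area): m²  → in the denominator, contributes 1/m²

Multiplying the contributions: [kg·m/s²] · [1/m²]
Adding exponents of each base unit: kg: 1, m: -1, s: -2
SI base units of pressure: kg/(m·s²)

Answer: kg/(m·s²)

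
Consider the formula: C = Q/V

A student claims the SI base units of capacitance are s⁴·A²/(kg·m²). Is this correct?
Units of each symbol in C = Q/V:
  Q (charge, in coulombs): s·A
  V (voltage, in volts): kg·m²/(s³·A)  → in the denominator, contributes s³·A/(kg·m²)

Multiplying the contributions: [s·A] · [s³·A/(kg·m²)]
Adding exponents of each base unit: kg: -1, m: -2, s: 4, A: 2
SI base units of capacitance: s⁴·A²/(kg·m²)

The claimed units s⁴·A²/(kg·m²) match the derived units, so the claim is correct.

Answer: Yes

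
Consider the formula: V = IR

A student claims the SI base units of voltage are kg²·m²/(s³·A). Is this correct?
Units of each symbol in V = IR:
  I (current): A
  R (resistance, in ohms): kg·m²/(s³·A²)

Multiplying the contributions: [A] · [kg·m²/(s³·A²)]
Adding exponents of each base unit: kg: 1, m: 2, s: -3, A: -1
SI base units of voltage: kg·m²/(s³·A)

The claimed units kg²·m²/(s³·A) (exponents kg: 2, m: 2, s: -3, A: -1) do not match the derived units kg·m²/(s³·A) (exponents kg: 1, m: 2, s: -3, A: -1), so the claim is incorrect.

Answer: No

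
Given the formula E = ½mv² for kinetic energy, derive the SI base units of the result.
Units of each symbol in E = ½mv²:
  m (mass): kg
  v (speed): m/s  → to the power 2, contributes m²/s²
  The factor ½ is dimensionless.

Multiplying the contributions: [kg] · [m²/s²]
Adding exponents of each base unit: kg: 1, m: 2, s: -2
SI base units of kinetic energy: kg·m²/s²

Answer: kg·m²/s²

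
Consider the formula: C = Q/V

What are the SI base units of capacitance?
Units of each symbol in C = Q/V:
  Q (charge, in coulombs): s·A
  V (voltage, in volts): kg·m²/(s³·A)  → in the denominator, contributes s³·A/(kg·m²)

Multiplying the contributions: [s·A] · [s³·A/(kg·m²)]
Adding exponents of each base unit: kg: -1, m: -2, s: 4, A: 2
SI base units of capacitance: s⁴·A²/(kg·m²)

Answer: s⁴·A²/(kg·m²)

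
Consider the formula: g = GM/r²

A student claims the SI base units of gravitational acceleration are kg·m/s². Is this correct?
Units of each symbol in g = GM/r²:
  G (gravitational constant): m³/(kg·s²)
  M (mass): kg
  r (distance): m  → to the power 2 in the denominator, contributes 1/m²

Multiplying the contributions: [m³/(kg·s²)] · [kg] · [1/m²]
Adding exponents of each base unit: m: 1, s: -2
SI base units of gravitational acceleration: m/s²

The claimed units kg·m/s² (exponents kg: 1, m: 1, s: -2) do not match the derived units m/s² (exponents m: 1, s: -2), so the claim is incorrect.

Answer: No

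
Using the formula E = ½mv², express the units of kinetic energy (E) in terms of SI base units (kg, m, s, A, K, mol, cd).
Units of each symbol in E = ½mv²:
  m (mass): kg
  v (speed): m/s  → to the power 2, contributes m²/s²
  The factor ½ is dimensionless.

Multiplying the contributions: [kg] · [m²/s²]
Adding exponents of each base unit: kg: 1, m: 2, s: -2
SI base units of kinetic energy: kg·m²/s²

Answer: kg·m²/s²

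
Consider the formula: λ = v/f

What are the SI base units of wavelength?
Units of each symbol in λ = v/f:
  v (wave speed): m/s
  f (frequency): 1/s  → in the denominator, contributes s

Multiplying the contributions: [m/s] · [s]
Adding exponents of each base unit: m: 1
SI base units of wavelength: m

Answer: m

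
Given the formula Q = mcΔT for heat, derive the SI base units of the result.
Units of each symbol in Q = mcΔT:
  m (mass): kg
  c (specific heat capacity, in J/(kg·K)): m²/(s²·K)
  ΔT (temperature change): K

Multiplying the contributions: [kg] · [m²/(s²·K)] · [K]
Adding exponents of each base unit: kg: 1, m: 2, s: -2
SI base units of heat: kg·m²/s²

Answer: kg·m²/s²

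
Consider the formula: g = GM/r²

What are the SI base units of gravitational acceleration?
Units of each symbol in g = GM/r²:
  G (gravitational constant): m³/(kg·s²)
  M (mass): kg
  r (distance): m  → to the power 2 in the denominator, contributes 1/m²

Multiplying the contributions: [m³/(kg·s²)] · [kg] · [1/m²]
Adding exponents of each base unit: m: 1, s: -2
SI base units of gravitational acceleration: m/s²

Answer: m/s²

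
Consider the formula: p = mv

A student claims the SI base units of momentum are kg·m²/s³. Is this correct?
Units of each symbol in p = mv:
  m (mass): kg
  v (velocity): m/s

Multiplying the contributions: [kg] · [m/s]
Adding exponents of each base unit: kg: 1, m: 1, s: -1
SI base units of momentum: kg·m/s

The claimed units kg·m²/s³ (exponents kg: 1, m: 2, s: -3) do not match the derived units kg·m/s (exponents kg: 1, m: 1, s: -1), so the claim is incorrect.

Answer: No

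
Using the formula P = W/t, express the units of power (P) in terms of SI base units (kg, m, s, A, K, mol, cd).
Units of each symbol in P = W/t:
  W (work): kg·m²/s²
  t (time): s  → in the denominator, contributes 1/s

Multiplying the contributions: [kg·m²/s²] · [1/s]
Adding exponents of each base unit: kg: 1, m: 2, s: -3
SI base units of power: kg·m²/s³

Answer: kg·m²/s³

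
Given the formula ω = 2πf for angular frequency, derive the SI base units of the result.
Units of each symbol in ω = 2πf:
  f (frequency): 1/s
  The factor 2π is dimensionless.

Multiplying the contributions: [1/s]
Adding exponents of each base unit: s: -1
SI base units of angular frequency: 1/s

Answer: 1/s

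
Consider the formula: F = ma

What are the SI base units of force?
Units of each symbol in F = ma:
  m (mass): kg
  a (acceleration): m/s²

Multiplying the contributions: [kg] · [m/s²]
Adding exponents of each base unit: kg: 1, m: 1, s: -2
SI base units of force: kg·m/s²

Answer: kg·m/s²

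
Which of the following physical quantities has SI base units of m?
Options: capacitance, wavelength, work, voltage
Checking the SI base units of each option:
  capacitance (C = Q/V): s⁴·A²/(kg·m²)  ✗
  wavelength (λ = v/f): m  ✓ matches
  work (W = Fd): kg·m²/s²  ✗
  voltage (V = IR): kg·m²/(s³·A)  ✗

Only wavelength has units m.

Answer: wavelength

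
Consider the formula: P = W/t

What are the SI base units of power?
Units of each symbol in P = W/t:
  W (work): kg·m²/s²
  t (time): s  → in the denominator, contributes 1/s

Multiplying the contributions: [kg·m²/s²] · [1/s]
Adding exponents of each base unit: kg: 1, m: 2, s: -3
SI base units of power: kg·m²/s³

Answer: kg·m²/s³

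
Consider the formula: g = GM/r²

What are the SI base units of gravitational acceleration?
Units of each symbol in g = GM/r²:
  G (gravitational constant): m³/(kg·s²)
  M (mass): kg
  r (distance): m  → to the power 2 in the denominator, contributes 1/m²

Multiplying the contributions: [m³/(kg·s²)] · [kg] · [1/m²]
Adding exponents of each base unit: m: 1, s: -2
SI base units of gravitational acceleration: m/s²

Answer: m/s²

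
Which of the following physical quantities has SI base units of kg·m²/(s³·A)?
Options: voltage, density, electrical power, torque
Checking the SI base units of each option:
  voltage (V = IR): kg·m²/(s³·A)  ✓ matches
  density (ρ = m/V): kg/m³  ✗
  electrical power (P = IV): kg·m²/s³  ✗
  torque (τ = Fr): kg·m²/s²  ✗

Only voltage has units kg·m²/(s³·A).

Answer: voltage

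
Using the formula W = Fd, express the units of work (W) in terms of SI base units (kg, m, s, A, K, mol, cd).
Units of each symbol in W = Fd:
  F (force): kg·m/s²
  d (displacement): m

Multiplying the contributions: [kg·m/s²] · [m]
Adding exponents of each base unit: kg: 1, m: 2, s: -2
SI base units of work: kg·m²/s²

Answer: kg·m²/s²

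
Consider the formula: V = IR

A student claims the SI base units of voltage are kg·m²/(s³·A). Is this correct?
Units of each symbol in V = IR:
  I (current): A
  R (resistance, in ohms): kg·m²/(s³·A²)

Multiplying the contributions: [A] · [kg·m²/(s³·A²)]
Adding exponents of each base unit: kg: 1, m: 2, s: -3, A: -1
SI base units of voltage: kg·m²/(s³·A)

The claimed units kg·m²/(s³·A) match the derived units, so the claim is correct.

Answer: Yes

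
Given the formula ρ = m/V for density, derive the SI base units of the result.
Units of each symbol in ρ = m/V:
  m (mass): kg
  V (volume): m³  → in the denominator, contributes 1/m³

Multiplying the contributions: [kg] · [1/m³]
Adding exponents of each base unit: kg: 1, m: -3
SI base units of density: kg/m³

Answer: kg/m³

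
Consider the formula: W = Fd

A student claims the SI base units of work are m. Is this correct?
Units of each symbol in W = Fd:
  F (force): kg·m/s²
  d (displacement): m

Multiplying the contributions: [kg·m/s²] · [m]
Adding exponents of each base unit: kg: 1, m: 2, s: -2
SI base units of work: kg·m²/s²

The claimed units m (exponents m: 1) do not match the derived units kg·m²/s² (exponents kg: 1, m: 2, s: -2), so the claim is incorrect.

Answer: No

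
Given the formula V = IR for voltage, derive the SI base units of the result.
Units of each symbol in V = IR:
  I (current): A
  R (resistance, in ohms): kg·m²/(s³·A²)

Multiplying the contributions: [A] · [kg·m²/(s³·A²)]
Adding exponents of each base unit: kg: 1, m: 2, s: -3, A: -1
SI base units of voltage: kg·m²/(s³·A)

Answer: kg·m²/(s³·A)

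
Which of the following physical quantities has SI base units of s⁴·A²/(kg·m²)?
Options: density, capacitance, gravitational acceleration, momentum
Checking the SI base units of each option:
  density (ρ = m/V): kg/m³  ✗
  capacitance (C = Q/V): s⁴·A²/(kg·m²)  ✓ matches
  gravitational acceleration (g = GM/r²): m/s²  ✗
  momentum (p = mv): kg·m/s  ✗

Only capacitance has units s⁴·A²/(kg·m²).

Answer: capacitance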